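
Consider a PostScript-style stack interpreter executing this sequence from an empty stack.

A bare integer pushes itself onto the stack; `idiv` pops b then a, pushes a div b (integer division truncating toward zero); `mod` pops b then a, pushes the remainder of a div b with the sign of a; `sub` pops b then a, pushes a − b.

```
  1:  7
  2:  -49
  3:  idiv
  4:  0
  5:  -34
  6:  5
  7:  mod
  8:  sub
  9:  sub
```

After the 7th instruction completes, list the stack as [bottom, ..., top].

[0, 0, -4]

7    : 7
-49  : 7 -49
idiv : 0
0    : 0 0
-34  : 0 0 -34
5    : 0 0 -34 5
mod  : 0 0 -4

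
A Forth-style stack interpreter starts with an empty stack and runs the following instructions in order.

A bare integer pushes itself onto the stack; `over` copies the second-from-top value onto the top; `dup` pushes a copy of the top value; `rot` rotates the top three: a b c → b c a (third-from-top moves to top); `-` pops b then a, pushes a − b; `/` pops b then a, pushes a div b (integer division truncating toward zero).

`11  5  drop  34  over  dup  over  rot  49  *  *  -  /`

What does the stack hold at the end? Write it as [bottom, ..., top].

[11, 0]

11   : 11
5    : 11 5
drop : 11
34   : 11 34
over : 11 34 11
dup  : 11 34 11 11
over : 11 34 11 11 11
rot  : 11 34 11 11 11
49   : 11 34 11 11 11 49
*    : 11 34 11 11 539
*    : 11 34 11 5929
-    : 11 34 -5918
/    : 11 0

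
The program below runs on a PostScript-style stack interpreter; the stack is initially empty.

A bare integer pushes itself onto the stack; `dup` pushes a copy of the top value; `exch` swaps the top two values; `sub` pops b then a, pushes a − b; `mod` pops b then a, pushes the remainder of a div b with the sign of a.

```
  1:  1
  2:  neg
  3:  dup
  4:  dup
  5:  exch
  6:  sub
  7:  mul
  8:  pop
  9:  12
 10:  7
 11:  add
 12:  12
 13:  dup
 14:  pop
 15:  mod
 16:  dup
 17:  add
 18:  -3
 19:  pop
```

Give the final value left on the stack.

1     1
neg   -1
dup   -1 -1
dup   -1 -1 -1
exch  -1 -1 -1
sub   -1 0
mul   0
pop   (empty)
12    12
7     12 7
add   19
12    19 12
dup   19 12 12
pop   19 12
mod   7
dup   7 7
add   14
-3    14 -3
pop   14

14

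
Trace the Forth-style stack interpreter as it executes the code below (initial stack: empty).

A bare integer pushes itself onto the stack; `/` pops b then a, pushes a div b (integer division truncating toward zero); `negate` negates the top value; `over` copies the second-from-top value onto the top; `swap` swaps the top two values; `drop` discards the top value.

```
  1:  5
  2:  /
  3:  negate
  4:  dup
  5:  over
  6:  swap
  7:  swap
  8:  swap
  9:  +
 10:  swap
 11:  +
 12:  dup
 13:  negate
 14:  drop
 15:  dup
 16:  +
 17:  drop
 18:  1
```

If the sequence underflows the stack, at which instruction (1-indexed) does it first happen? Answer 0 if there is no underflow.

2

5 → [5]
/  — needs 2 operands, stack has 1 → underflow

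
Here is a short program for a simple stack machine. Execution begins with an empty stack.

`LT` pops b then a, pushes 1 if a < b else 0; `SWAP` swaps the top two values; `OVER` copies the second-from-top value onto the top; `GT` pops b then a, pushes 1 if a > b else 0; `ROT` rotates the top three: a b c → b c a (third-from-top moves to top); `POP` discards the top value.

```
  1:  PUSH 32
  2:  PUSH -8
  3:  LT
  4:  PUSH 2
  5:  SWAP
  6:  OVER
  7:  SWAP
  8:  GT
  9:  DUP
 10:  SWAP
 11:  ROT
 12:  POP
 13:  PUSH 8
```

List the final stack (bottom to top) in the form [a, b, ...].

PUSH 32  32
PUSH -8  32 -8
LT       0
PUSH 2   0 2
SWAP     2 0
OVER     2 0 2
SWAP     2 2 0
GT       2 1
DUP      2 1 1
SWAP     2 1 1
ROT      1 1 2
POP      1 1
PUSH 8   1 1 8

[1, 1, 8]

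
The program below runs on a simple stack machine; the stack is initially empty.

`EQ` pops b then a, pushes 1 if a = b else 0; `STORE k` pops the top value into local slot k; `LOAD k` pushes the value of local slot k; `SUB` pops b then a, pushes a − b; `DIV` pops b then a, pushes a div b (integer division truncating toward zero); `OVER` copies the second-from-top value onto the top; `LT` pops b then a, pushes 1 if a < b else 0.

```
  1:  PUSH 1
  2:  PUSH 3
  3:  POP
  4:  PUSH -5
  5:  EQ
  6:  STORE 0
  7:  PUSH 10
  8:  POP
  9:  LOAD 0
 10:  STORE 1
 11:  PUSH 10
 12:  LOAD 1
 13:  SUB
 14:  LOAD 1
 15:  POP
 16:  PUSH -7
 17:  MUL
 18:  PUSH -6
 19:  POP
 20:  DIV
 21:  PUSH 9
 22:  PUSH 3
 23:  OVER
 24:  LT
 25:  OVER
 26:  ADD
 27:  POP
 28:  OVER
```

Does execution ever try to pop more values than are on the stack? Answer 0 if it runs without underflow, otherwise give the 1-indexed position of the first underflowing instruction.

PUSH 1  → [1]
PUSH 3  → [1, 3]
POP     → [1]
PUSH -5 → [1, -5]
EQ      → [0]
STORE 0 → []
PUSH 10 → [10]
POP     → []
LOAD 0  → [0]
STORE 1 → []
PUSH 10 → [10]
LOAD 1  → [10, 0]
SUB     → [10]
LOAD 1  → [10, 0]
POP     → [10]
PUSH -7 → [10, -7]
MUL     → [-70]
PUSH -6 → [-70, -6]
POP     → [-70]
DIV  — needs 2 operands, stack has 1 → underflow

20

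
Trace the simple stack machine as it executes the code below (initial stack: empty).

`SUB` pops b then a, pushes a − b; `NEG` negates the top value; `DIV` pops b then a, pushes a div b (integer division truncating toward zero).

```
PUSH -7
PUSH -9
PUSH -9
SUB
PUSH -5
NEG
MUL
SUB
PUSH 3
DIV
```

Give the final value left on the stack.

PUSH -7  -7
PUSH -9  -7 -9
PUSH -9  -7 -9 -9
SUB      -7 0
PUSH -5  -7 0 -5
NEG      -7 0 5
MUL      -7 0
SUB      -7
PUSH 3   -7 3
DIV      -2

-2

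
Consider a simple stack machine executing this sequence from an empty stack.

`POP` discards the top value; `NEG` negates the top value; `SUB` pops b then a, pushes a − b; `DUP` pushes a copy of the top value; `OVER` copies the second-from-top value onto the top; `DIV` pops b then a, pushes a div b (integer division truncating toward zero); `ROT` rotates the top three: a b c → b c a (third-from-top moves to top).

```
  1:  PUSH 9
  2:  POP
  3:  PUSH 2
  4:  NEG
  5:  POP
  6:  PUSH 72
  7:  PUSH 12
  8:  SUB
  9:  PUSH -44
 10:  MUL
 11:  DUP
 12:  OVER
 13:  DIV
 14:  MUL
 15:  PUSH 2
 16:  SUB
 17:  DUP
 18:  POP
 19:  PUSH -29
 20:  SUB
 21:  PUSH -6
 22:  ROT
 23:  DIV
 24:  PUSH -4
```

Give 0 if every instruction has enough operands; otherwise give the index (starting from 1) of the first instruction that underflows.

PUSH 9   : [9]
POP      : []
PUSH 2   : [2]
NEG      : [-2]
POP      : []
PUSH 72  : [72]
PUSH 12  : [72, 12]
SUB      : [60]
PUSH -44 : [60, -44]
MUL      : [-2640]
DUP      : [-2640, -2640]
OVER     : [-2640, -2640, -2640]
DIV      : [-2640, 1]
MUL      : [-2640]
PUSH 2   : [-2640, 2]
SUB      : [-2642]
DUP      : [-2642, -2642]
POP      : [-2642]
PUSH -29 : [-2642, -29]
SUB      : [-2613]
PUSH -6  : [-2613, -6]
ROT  — needs 3 operands, stack has 2 → underflow

22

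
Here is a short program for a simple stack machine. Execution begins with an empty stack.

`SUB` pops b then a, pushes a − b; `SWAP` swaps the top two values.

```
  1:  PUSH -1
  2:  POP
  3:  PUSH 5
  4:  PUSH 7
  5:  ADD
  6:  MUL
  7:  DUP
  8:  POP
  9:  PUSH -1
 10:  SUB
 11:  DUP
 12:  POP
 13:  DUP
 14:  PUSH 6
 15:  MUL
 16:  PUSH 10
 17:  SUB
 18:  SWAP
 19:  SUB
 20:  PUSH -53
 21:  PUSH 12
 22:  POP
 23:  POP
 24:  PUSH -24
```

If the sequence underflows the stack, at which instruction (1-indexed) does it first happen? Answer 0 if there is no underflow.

6

PUSH -1 : -1
POP     : (empty)
PUSH 5  : 5
PUSH 7  : 5 7
ADD     : 12
MUL  — needs 2 operands, stack has 1 → underflow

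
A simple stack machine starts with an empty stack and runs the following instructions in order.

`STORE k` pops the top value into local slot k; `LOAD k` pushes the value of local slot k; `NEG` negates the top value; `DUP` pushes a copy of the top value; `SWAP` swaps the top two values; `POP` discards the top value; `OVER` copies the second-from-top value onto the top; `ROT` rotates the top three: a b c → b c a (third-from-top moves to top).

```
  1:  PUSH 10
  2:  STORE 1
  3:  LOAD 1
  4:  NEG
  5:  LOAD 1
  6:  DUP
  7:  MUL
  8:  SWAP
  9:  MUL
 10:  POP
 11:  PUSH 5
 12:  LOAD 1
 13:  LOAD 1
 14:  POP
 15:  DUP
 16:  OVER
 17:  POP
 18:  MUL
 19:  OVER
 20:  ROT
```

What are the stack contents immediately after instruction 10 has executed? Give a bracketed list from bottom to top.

PUSH 10 : 10
STORE 1 : (empty)
LOAD 1  : 10
NEG     : -10
LOAD 1  : -10 10
DUP     : -10 10 10
MUL     : -10 100
SWAP    : 100 -10
MUL     : -1000
POP     : (empty)

[]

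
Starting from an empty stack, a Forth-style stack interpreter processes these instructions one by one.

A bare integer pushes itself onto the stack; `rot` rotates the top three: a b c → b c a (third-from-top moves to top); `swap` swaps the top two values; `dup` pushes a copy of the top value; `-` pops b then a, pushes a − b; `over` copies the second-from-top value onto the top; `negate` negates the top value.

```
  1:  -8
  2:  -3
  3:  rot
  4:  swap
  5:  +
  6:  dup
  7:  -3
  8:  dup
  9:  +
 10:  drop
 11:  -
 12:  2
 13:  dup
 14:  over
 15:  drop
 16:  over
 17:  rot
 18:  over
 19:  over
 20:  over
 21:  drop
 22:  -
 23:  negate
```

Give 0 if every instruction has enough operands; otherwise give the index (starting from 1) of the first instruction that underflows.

3

-8 -> [-8]
-3 -> [-8, -3]
rot  — needs 3 operands, stack has 2 → underflow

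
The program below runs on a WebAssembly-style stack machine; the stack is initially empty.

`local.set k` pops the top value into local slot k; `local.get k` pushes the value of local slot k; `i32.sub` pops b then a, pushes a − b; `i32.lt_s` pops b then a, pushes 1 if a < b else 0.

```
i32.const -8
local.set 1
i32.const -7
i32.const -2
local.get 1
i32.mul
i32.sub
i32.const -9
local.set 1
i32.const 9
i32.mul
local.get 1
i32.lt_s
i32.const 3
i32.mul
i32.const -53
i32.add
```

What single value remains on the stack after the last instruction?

-50

i32.const -8  -> [-8]
local.set 1   -> []
i32.const -7  -> [-7]
i32.const -2  -> [-7, -2]
local.get 1   -> [-7, -2, -8]
i32.mul       -> [-7, 16]
i32.sub       -> [-23]
i32.const -9  -> [-23, -9]
local.set 1   -> [-23]
i32.const 9   -> [-23, 9]
i32.mul       -> [-207]
local.get 1   -> [-207, -9]
i32.lt_s      -> [1]
i32.const 3   -> [1, 3]
i32.mul       -> [3]
i32.const -53 -> [3, -53]
i32.add       -> [-50]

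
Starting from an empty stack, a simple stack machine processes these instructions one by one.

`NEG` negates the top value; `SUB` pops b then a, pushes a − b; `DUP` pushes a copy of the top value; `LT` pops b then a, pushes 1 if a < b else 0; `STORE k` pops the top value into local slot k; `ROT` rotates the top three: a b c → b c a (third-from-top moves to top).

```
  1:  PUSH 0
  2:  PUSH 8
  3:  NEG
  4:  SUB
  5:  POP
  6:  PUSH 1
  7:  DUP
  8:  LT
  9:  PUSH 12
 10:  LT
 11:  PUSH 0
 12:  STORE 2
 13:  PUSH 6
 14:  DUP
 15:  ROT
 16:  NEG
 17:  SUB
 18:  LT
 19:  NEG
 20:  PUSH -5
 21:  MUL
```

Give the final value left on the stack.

PUSH 0  → 0
PUSH 8  → 0 8
NEG     → 0 -8
SUB     → 8
POP     → (empty)
PUSH 1  → 1
DUP     → 1 1
LT      → 0
PUSH 12 → 0 12
LT      → 1
PUSH 0  → 1 0
STORE 2 → 1
PUSH 6  → 1 6
DUP     → 1 6 6
ROT     → 6 6 1
NEG     → 6 6 -1
SUB     → 6 7
LT      → 1
NEG     → -1
PUSH -5 → -1 -5
MUL     → 5

5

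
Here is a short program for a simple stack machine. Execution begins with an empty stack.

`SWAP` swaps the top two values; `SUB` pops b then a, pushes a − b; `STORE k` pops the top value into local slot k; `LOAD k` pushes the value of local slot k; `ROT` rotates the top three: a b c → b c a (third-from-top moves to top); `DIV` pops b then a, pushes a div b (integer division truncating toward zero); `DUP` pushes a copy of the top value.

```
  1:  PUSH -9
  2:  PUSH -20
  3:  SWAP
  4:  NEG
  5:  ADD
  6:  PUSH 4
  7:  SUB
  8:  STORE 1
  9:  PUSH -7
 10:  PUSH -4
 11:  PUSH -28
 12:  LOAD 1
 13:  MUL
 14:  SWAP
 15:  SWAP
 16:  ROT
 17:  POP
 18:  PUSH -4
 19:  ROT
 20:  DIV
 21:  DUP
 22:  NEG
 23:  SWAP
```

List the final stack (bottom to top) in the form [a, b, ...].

[420, -1, 1]

PUSH -9   [-9]
PUSH -20  [-9, -20]
SWAP      [-20, -9]
NEG       [-20, 9]
ADD       [-11]
PUSH 4    [-11, 4]
SUB       [-15]
STORE 1   []
PUSH -7   [-7]
PUSH -4   [-7, -4]
PUSH -28  [-7, -4, -28]
LOAD 1    [-7, -4, -28, -15]
MUL       [-7, -4, 420]
SWAP      [-7, 420, -4]
SWAP      [-7, -4, 420]
ROT       [-4, 420, -7]
POP       [-4, 420]
PUSH -4   [-4, 420, -4]
ROT       [420, -4, -4]
DIV       [420, 1]
DUP       [420, 1, 1]
NEG       [420, 1, -1]
SWAP      [420, -1, 1]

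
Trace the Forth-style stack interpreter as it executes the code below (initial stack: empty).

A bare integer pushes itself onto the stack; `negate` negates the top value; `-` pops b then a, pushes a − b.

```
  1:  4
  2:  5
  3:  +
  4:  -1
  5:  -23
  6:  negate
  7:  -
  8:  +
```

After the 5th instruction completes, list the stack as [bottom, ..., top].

[9, -1, -23]

4   : [4]
5   : [4, 5]
+   : [9]
-1  : [9, -1]
-23 : [9, -1, -23]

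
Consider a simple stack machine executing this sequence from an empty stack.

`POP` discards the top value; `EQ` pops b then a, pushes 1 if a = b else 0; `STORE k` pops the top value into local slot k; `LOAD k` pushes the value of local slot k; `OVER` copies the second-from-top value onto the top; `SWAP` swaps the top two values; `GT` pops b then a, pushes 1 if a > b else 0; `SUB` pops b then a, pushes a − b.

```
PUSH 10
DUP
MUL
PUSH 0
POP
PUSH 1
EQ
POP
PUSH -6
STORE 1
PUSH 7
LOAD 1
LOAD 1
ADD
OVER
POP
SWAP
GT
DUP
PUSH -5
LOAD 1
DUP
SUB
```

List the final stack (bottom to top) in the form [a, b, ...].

[0, 0, -5, 0]

PUSH 10 -> [10]
DUP     -> [10, 10]
MUL     -> [100]
PUSH 0  -> [100, 0]
POP     -> [100]
PUSH 1  -> [100, 1]
EQ      -> [0]
POP     -> []
PUSH -6 -> [-6]
STORE 1 -> []
PUSH 7  -> [7]
LOAD 1  -> [7, -6]
LOAD 1  -> [7, -6, -6]
ADD     -> [7, -12]
OVER    -> [7, -12, 7]
POP     -> [7, -12]
SWAP    -> [-12, 7]
GT      -> [0]
DUP     -> [0, 0]
PUSH -5 -> [0, 0, -5]
LOAD 1  -> [0, 0, -5, -6]
DUP     -> [0, 0, -5, -6, -6]
SUB     -> [0, 0, -5, 0]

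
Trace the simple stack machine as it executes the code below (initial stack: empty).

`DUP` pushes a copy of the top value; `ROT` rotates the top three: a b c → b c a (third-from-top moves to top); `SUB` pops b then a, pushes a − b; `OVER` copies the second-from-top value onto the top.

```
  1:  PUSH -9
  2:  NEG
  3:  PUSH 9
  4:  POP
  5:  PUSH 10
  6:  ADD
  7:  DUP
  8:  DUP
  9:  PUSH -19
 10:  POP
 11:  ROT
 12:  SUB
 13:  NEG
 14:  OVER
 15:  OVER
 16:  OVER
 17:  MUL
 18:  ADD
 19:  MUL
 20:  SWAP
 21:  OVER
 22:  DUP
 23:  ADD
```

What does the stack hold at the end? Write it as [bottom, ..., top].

[0, 19, 0]

PUSH -9  -> [-9]
NEG      -> [9]
PUSH 9   -> [9, 9]
POP      -> [9]
PUSH 10  -> [9, 10]
ADD      -> [19]
DUP      -> [19, 19]
DUP      -> [19, 19, 19]
PUSH -19 -> [19, 19, 19, -19]
POP      -> [19, 19, 19]
ROT      -> [19, 19, 19]
SUB      -> [19, 0]
NEG      -> [19, 0]
OVER     -> [19, 0, 19]
OVER     -> [19, 0, 19, 0]
OVER     -> [19, 0, 19, 0, 19]
MUL      -> [19, 0, 19, 0]
ADD      -> [19, 0, 19]
MUL      -> [19, 0]
SWAP     -> [0, 19]
OVER     -> [0, 19, 0]
DUP      -> [0, 19, 0, 0]
ADD      -> [0, 19, 0]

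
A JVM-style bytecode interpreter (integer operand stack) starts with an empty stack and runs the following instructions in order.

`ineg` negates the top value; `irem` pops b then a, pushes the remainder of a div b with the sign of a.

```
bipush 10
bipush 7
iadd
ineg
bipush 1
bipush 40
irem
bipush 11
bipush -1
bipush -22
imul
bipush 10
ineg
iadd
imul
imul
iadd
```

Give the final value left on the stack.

115

bipush 10  → 10
bipush 7   → 10 7
iadd       → 17
ineg       → -17
bipush 1   → -17 1
bipush 40  → -17 1 40
irem       → -17 1
bipush 11  → -17 1 11
bipush -1  → -17 1 11 -1
bipush -22 → -17 1 11 -1 -22
imul       → -17 1 11 22
bipush 10  → -17 1 11 22 10
ineg       → -17 1 11 22 -10
iadd       → -17 1 11 12
imul       → -17 1 132
imul       → -17 132
iadd       → 115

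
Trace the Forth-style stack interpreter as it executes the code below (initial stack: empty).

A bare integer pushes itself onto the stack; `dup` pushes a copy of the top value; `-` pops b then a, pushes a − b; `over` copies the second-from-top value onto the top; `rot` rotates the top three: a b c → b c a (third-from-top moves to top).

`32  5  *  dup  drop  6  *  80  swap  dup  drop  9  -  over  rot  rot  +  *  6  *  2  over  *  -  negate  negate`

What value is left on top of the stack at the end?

32      [32]
5       [32, 5]
*       [160]
dup     [160, 160]
drop    [160]
6       [160, 6]
*       [960]
80      [960, 80]
swap    [80, 960]
dup     [80, 960, 960]
drop    [80, 960]
9       [80, 960, 9]
-       [80, 951]
over    [80, 951, 80]
rot     [951, 80, 80]
rot     [80, 80, 951]
+       [80, 1031]
*       [82480]
6       [82480, 6]
*       [494880]
2       [494880, 2]
over    [494880, 2, 494880]
*       [494880, 989760]
-       [-494880]
negate  [494880]
negate  [-494880]

-494880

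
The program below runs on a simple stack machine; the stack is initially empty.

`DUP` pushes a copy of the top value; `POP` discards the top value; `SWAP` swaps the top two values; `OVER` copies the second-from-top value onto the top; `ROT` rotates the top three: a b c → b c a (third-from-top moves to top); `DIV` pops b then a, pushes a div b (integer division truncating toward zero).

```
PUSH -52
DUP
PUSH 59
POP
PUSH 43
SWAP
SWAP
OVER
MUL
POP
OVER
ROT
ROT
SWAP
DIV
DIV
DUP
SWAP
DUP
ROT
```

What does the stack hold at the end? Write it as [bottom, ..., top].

PUSH -52 → -52
DUP      → -52 -52
PUSH 59  → -52 -52 59
POP      → -52 -52
PUSH 43  → -52 -52 43
SWAP     → -52 43 -52
SWAP     → -52 -52 43
OVER     → -52 -52 43 -52
MUL      → -52 -52 -2236
POP      → -52 -52
OVER     → -52 -52 -52
ROT      → -52 -52 -52
ROT      → -52 -52 -52
SWAP     → -52 -52 -52
DIV      → -52 1
DIV      → -52
DUP      → -52 -52
SWAP     → -52 -52
DUP      → -52 -52 -52
ROT      → -52 -52 -52

[-52, -52, -52]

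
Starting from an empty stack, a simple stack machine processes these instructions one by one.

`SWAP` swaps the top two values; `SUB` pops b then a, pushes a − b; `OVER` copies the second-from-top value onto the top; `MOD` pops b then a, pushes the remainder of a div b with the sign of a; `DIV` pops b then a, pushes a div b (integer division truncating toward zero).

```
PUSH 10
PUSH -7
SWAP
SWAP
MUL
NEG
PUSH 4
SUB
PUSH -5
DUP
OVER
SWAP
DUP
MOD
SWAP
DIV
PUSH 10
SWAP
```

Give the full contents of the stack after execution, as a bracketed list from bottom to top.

PUSH 10 -> [10]
PUSH -7 -> [10, -7]
SWAP    -> [-7, 10]
SWAP    -> [10, -7]
MUL     -> [-70]
NEG     -> [70]
PUSH 4  -> [70, 4]
SUB     -> [66]
PUSH -5 -> [66, -5]
DUP     -> [66, -5, -5]
OVER    -> [66, -5, -5, -5]
SWAP    -> [66, -5, -5, -5]
DUP     -> [66, -5, -5, -5, -5]
MOD     -> [66, -5, -5, 0]
SWAP    -> [66, -5, 0, -5]
DIV     -> [66, -5, 0]
PUSH 10 -> [66, -5, 0, 10]
SWAP    -> [66, -5, 10, 0]

[66, -5, 10, 0]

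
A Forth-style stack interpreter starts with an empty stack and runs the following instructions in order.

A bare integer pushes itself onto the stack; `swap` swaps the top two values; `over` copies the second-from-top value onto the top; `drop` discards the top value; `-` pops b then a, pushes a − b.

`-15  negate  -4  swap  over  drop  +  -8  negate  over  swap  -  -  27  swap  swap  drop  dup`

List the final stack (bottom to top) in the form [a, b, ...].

-15    : [-15]
negate : [15]
-4     : [15, -4]
swap   : [-4, 15]
over   : [-4, 15, -4]
drop   : [-4, 15]
+      : [11]
-8     : [11, -8]
negate : [11, 8]
over   : [11, 8, 11]
swap   : [11, 11, 8]
-      : [11, 3]
-      : [8]
27     : [8, 27]
swap   : [27, 8]
swap   : [8, 27]
drop   : [8]
dup    : [8, 8]

[8, 8]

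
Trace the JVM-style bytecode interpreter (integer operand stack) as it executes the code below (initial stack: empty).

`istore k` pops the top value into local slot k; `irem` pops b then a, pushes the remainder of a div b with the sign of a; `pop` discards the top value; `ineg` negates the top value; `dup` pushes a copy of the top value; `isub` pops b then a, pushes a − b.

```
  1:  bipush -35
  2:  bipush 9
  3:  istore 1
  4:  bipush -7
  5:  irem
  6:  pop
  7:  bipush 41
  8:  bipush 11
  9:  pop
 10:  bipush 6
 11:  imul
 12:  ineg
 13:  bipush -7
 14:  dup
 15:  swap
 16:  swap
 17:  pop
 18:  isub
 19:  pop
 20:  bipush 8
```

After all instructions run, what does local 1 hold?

9

bipush -35 → -35
bipush 9   → -35 9
istore 1   → -35
bipush -7  → -35 -7
irem       → 0
pop        → (empty)
bipush 41  → 41
bipush 11  → 41 11
pop        → 41
bipush 6   → 41 6
imul       → 246
ineg       → -246
bipush -7  → -246 -7
dup        → -246 -7 -7
swap       → -246 -7 -7
swap       → -246 -7 -7
pop        → -246 -7
isub       → -239
pop        → (empty)
bipush 8   → 8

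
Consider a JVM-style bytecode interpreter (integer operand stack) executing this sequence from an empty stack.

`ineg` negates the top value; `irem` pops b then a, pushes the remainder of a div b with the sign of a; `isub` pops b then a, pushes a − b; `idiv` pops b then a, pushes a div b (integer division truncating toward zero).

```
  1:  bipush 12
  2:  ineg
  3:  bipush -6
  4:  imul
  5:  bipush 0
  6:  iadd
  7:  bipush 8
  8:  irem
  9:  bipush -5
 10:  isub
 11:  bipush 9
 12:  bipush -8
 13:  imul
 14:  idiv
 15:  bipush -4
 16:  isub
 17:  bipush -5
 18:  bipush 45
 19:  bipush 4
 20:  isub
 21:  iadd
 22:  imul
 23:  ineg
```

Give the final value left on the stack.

-144

bipush 12  [12]
ineg       [-12]
bipush -6  [-12, -6]
imul       [72]
bipush 0   [72, 0]
iadd       [72]
bipush 8   [72, 8]
irem       [0]
bipush -5  [0, -5]
isub       [5]
bipush 9   [5, 9]
bipush -8  [5, 9, -8]
imul       [5, -72]
idiv       [0]
bipush -4  [0, -4]
isub       [4]
bipush -5  [4, -5]
bipush 45  [4, -5, 45]
bipush 4   [4, -5, 45, 4]
isub       [4, -5, 41]
iadd       [4, 36]
imul       [144]
ineg       [-144]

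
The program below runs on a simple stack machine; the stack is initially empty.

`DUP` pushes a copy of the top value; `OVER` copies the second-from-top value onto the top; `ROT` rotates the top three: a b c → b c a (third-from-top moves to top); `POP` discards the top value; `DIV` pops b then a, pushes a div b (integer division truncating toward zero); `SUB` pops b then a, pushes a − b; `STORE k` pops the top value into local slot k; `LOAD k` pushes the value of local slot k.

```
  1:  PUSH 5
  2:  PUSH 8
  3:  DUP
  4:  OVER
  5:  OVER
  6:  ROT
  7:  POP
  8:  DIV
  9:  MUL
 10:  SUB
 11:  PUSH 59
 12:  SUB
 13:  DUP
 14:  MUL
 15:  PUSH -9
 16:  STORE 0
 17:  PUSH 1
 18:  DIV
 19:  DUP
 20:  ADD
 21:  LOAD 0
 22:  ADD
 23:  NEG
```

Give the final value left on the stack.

-7679

PUSH 5  -> [5]
PUSH 8  -> [5, 8]
DUP     -> [5, 8, 8]
OVER    -> [5, 8, 8, 8]
OVER    -> [5, 8, 8, 8, 8]
ROT     -> [5, 8, 8, 8, 8]
POP     -> [5, 8, 8, 8]
DIV     -> [5, 8, 1]
MUL     -> [5, 8]
SUB     -> [-3]
PUSH 59 -> [-3, 59]
SUB     -> [-62]
DUP     -> [-62, -62]
MUL     -> [3844]
PUSH -9 -> [3844, -9]
STORE 0 -> [3844]
PUSH 1  -> [3844, 1]
DIV     -> [3844]
DUP     -> [3844, 3844]
ADD     -> [7688]
LOAD 0  -> [7688, -9]
ADD     -> [7679]
NEG     -> [-7679]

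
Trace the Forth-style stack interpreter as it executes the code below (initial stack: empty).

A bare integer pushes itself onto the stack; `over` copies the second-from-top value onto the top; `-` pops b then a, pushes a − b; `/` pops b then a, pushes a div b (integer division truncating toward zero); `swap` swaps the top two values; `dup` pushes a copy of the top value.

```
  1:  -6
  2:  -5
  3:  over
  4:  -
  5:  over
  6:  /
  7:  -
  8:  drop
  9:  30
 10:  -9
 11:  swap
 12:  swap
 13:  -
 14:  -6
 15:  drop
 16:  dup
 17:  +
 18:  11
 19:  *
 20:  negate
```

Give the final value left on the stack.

-858

-6     → -6
-5     → -6 -5
over   → -6 -5 -6
-      → -6 1
over   → -6 1 -6
/      → -6 0
-      → -6
drop   → (empty)
30     → 30
-9     → 30 -9
swap   → -9 30
swap   → 30 -9
-      → 39
-6     → 39 -6
drop   → 39
dup    → 39 39
+      → 78
11     → 78 11
*      → 858
negate → -858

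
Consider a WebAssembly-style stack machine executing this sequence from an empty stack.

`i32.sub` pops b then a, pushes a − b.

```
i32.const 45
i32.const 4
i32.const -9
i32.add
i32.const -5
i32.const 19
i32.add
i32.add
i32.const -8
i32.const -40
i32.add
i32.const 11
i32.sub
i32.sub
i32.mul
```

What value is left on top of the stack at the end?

3060

i32.const 45  → [45]
i32.const 4   → [45, 4]
i32.const -9  → [45, 4, -9]
i32.add       → [45, -5]
i32.const -5  → [45, -5, -5]
i32.const 19  → [45, -5, -5, 19]
i32.add       → [45, -5, 14]
i32.add       → [45, 9]
i32.const -8  → [45, 9, -8]
i32.const -40 → [45, 9, -8, -40]
i32.add       → [45, 9, -48]
i32.const 11  → [45, 9, -48, 11]
i32.sub       → [45, 9, -59]
i32.sub       → [45, 68]
i32.mul       → [3060]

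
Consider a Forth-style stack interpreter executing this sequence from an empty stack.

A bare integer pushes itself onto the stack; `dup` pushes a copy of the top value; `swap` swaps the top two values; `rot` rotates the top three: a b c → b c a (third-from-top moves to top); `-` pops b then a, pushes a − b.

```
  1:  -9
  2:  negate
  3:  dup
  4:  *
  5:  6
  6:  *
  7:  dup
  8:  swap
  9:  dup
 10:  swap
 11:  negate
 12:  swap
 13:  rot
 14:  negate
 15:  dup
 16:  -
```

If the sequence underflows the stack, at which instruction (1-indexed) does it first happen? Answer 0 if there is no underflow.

0

-9     : -9
negate : 9
dup    : 9 9
*      : 81
6      : 81 6
*      : 486
dup    : 486 486
swap   : 486 486
dup    : 486 486 486
swap   : 486 486 486
negate : 486 486 -486
swap   : 486 -486 486
rot    : -486 486 486
negate : -486 486 -486
dup    : -486 486 -486 -486
-      : -486 486 0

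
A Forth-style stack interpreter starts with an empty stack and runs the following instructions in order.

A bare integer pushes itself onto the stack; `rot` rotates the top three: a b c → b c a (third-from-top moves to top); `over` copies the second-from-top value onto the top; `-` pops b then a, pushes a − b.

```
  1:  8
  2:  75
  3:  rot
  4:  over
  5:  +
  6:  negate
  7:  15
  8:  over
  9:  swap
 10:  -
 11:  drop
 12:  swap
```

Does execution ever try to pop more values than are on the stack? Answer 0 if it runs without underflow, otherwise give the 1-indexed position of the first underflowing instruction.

3

8  -> [8]
75 -> [8, 75]
rot  — needs 3 operands, stack has 2 → underflow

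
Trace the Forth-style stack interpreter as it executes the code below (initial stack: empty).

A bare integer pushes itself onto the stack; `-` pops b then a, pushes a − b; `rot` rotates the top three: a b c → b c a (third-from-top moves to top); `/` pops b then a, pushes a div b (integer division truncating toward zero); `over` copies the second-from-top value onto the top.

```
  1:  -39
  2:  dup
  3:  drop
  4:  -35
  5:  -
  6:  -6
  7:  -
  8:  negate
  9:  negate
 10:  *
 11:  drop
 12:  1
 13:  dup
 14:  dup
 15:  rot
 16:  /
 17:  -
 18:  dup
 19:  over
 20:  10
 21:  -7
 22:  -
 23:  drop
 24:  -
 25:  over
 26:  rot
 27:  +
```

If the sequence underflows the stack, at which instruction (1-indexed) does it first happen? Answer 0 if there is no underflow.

-39    : -39
dup    : -39 -39
drop   : -39
-35    : -39 -35
-      : -4
-6     : -4 -6
-      : 2
negate : -2
negate : 2
*  — needs 2 operands, stack has 1 → underflow

10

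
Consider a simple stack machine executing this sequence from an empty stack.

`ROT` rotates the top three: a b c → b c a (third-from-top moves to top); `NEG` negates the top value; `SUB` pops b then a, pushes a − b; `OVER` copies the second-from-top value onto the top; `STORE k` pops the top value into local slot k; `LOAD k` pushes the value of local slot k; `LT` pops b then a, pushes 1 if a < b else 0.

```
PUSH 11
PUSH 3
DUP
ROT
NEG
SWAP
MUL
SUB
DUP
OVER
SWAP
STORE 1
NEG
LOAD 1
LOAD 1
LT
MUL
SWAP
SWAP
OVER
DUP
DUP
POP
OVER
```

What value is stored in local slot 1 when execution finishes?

36

PUSH 11 → [11]
PUSH 3  → [11, 3]
DUP     → [11, 3, 3]
ROT     → [3, 3, 11]
NEG     → [3, 3, -11]
SWAP    → [3, -11, 3]
MUL     → [3, -33]
SUB     → [36]
DUP     → [36, 36]
OVER    → [36, 36, 36]
SWAP    → [36, 36, 36]
STORE 1 → [36, 36]
NEG     → [36, -36]
LOAD 1  → [36, -36, 36]
LOAD 1  → [36, -36, 36, 36]
LT      → [36, -36, 0]
MUL     → [36, 0]
SWAP    → [0, 36]
SWAP    → [36, 0]
OVER    → [36, 0, 36]
DUP     → [36, 0, 36, 36]
DUP     → [36, 0, 36, 36, 36]
POP     → [36, 0, 36, 36]
OVER    → [36, 0, 36, 36, 36]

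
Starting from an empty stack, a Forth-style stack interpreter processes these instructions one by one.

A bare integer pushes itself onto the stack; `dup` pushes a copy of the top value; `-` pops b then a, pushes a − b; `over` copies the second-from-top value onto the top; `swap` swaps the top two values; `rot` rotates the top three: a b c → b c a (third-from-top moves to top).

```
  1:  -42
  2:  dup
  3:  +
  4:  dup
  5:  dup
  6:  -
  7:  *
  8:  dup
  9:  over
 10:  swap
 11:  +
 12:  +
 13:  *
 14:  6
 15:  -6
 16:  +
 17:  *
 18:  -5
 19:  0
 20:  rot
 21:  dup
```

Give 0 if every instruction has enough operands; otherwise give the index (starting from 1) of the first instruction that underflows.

-42  : [-42]
dup  : [-42, -42]
+    : [-84]
dup  : [-84, -84]
dup  : [-84, -84, -84]
-    : [-84, 0]
*    : [0]
dup  : [0, 0]
over : [0, 0, 0]
swap : [0, 0, 0]
+    : [0, 0]
+    : [0]
*  — needs 2 operands, stack has 1 → underflow

13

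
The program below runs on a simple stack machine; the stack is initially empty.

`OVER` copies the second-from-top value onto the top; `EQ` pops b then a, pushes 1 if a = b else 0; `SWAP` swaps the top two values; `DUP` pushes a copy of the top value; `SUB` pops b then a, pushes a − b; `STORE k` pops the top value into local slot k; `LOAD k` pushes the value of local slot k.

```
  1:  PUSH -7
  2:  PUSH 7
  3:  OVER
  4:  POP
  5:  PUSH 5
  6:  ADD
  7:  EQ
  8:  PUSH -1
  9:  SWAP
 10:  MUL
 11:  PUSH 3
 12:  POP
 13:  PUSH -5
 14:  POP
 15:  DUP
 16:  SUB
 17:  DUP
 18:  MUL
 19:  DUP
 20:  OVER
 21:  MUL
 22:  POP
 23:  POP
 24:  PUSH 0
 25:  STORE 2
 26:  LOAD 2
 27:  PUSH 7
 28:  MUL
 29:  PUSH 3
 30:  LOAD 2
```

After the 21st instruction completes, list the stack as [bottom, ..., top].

PUSH -7 → [-7]
PUSH 7  → [-7, 7]
OVER    → [-7, 7, -7]
POP     → [-7, 7]
PUSH 5  → [-7, 7, 5]
ADD     → [-7, 12]
EQ      → [0]
PUSH -1 → [0, -1]
SWAP    → [-1, 0]
MUL     → [0]
PUSH 3  → [0, 3]
POP     → [0]
PUSH -5 → [0, -5]
POP     → [0]
DUP     → [0, 0]
SUB     → [0]
DUP     → [0, 0]
MUL     → [0]
DUP     → [0, 0]
OVER    → [0, 0, 0]
MUL     → [0, 0]

[0, 0]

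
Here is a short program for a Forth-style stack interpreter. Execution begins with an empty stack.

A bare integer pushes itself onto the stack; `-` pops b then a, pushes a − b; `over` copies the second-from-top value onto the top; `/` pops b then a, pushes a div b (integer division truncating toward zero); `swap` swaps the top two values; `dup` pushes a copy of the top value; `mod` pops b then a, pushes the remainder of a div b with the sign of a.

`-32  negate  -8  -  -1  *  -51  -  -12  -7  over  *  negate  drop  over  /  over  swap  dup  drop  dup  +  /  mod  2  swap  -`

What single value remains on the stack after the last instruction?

-32    → -32
negate → 32
-8     → 32 -8
-      → 40
-1     → 40 -1
*      → -40
-51    → -40 -51
-      → 11
-12    → 11 -12
-7     → 11 -12 -7
over   → 11 -12 -7 -12
*      → 11 -12 84
negate → 11 -12 -84
drop   → 11 -12
over   → 11 -12 11
/      → 11 -1
over   → 11 -1 11
swap   → 11 11 -1
dup    → 11 11 -1 -1
drop   → 11 11 -1
dup    → 11 11 -1 -1
+      → 11 11 -2
/      → 11 -5
mod    → 1
2      → 1 2
swap   → 2 1
-      → 1

1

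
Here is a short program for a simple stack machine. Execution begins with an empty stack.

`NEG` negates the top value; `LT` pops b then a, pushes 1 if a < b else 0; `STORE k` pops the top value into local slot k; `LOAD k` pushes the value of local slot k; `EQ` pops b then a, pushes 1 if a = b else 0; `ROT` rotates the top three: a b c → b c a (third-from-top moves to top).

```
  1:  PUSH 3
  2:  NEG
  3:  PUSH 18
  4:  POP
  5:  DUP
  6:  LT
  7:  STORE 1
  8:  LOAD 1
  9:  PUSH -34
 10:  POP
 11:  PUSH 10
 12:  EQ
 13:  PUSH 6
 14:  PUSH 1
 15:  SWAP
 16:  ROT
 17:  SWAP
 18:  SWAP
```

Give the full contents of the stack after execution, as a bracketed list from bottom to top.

PUSH 3    [3]
NEG       [-3]
PUSH 18   [-3, 18]
POP       [-3]
DUP       [-3, -3]
LT        [0]
STORE 1   []
LOAD 1    [0]
PUSH -34  [0, -34]
POP       [0]
PUSH 10   [0, 10]
EQ        [0]
PUSH 6    [0, 6]
PUSH 1    [0, 6, 1]
SWAP      [0, 1, 6]
ROT       [1, 6, 0]
SWAP      [1, 0, 6]
SWAP      [1, 6, 0]

[1, 6, 0]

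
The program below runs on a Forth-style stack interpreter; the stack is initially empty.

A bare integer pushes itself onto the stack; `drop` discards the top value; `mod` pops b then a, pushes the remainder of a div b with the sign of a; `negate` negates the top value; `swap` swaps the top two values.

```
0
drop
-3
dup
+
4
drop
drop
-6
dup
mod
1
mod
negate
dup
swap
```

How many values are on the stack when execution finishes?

2

0      -> 0
drop   -> (empty)
-3     -> -3
dup    -> -3 -3
+      -> -6
4      -> -6 4
drop   -> -6
drop   -> (empty)
-6     -> -6
dup    -> -6 -6
mod    -> 0
1      -> 0 1
mod    -> 0
negate -> 0
dup    -> 0 0
swap   -> 0 0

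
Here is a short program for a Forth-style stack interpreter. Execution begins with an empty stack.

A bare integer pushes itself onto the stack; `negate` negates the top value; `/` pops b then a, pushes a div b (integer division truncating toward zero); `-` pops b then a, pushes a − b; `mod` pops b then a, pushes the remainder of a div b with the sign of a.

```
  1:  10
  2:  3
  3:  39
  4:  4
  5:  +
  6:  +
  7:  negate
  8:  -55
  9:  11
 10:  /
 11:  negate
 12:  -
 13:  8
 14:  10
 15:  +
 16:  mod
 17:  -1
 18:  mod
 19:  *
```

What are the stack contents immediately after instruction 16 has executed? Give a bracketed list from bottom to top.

[10, -15]

10     -> 10
3      -> 10 3
39     -> 10 3 39
4      -> 10 3 39 4
+      -> 10 3 43
+      -> 10 46
negate -> 10 -46
-55    -> 10 -46 -55
11     -> 10 -46 -55 11
/      -> 10 -46 -5
negate -> 10 -46 5
-      -> 10 -51
8      -> 10 -51 8
10     -> 10 -51 8 10
+      -> 10 -51 18
mod    -> 10 -15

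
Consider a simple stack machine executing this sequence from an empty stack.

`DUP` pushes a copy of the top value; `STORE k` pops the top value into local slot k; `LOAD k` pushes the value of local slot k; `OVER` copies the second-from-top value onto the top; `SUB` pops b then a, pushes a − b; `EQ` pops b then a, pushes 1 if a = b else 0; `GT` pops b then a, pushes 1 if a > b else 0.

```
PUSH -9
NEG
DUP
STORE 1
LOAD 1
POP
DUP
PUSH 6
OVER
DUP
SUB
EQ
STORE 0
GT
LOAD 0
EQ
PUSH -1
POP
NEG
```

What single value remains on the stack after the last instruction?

-1

PUSH -9 : [-9]
NEG     : [9]
DUP     : [9, 9]
STORE 1 : [9]
LOAD 1  : [9, 9]
POP     : [9]
DUP     : [9, 9]
PUSH 6  : [9, 9, 6]
OVER    : [9, 9, 6, 9]
DUP     : [9, 9, 6, 9, 9]
SUB     : [9, 9, 6, 0]
EQ      : [9, 9, 0]
STORE 0 : [9, 9]
GT      : [0]
LOAD 0  : [0, 0]
EQ      : [1]
PUSH -1 : [1, -1]
POP     : [1]
NEG     : [-1]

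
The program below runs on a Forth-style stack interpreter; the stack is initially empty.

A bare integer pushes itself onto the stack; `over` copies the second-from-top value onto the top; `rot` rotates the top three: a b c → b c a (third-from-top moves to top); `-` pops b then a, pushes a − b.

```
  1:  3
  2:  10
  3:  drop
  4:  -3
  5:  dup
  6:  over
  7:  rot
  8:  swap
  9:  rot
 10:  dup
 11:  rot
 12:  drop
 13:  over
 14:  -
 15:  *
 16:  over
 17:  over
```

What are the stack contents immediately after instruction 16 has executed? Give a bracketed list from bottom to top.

[3, -3, 0, -3]

3     [3]
10    [3, 10]
drop  [3]
-3    [3, -3]
dup   [3, -3, -3]
over  [3, -3, -3, -3]
rot   [3, -3, -3, -3]
swap  [3, -3, -3, -3]
rot   [3, -3, -3, -3]
dup   [3, -3, -3, -3, -3]
rot   [3, -3, -3, -3, -3]
drop  [3, -3, -3, -3]
over  [3, -3, -3, -3, -3]
-     [3, -3, -3, 0]
*     [3, -3, 0]
over  [3, -3, 0, -3]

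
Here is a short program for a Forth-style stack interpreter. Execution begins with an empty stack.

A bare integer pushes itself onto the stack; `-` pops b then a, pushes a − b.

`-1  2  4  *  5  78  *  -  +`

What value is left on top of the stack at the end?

-383

-1 → [-1]
2  → [-1, 2]
4  → [-1, 2, 4]
*  → [-1, 8]
5  → [-1, 8, 5]
78 → [-1, 8, 5, 78]
*  → [-1, 8, 390]
-  → [-1, -382]
+  → [-383]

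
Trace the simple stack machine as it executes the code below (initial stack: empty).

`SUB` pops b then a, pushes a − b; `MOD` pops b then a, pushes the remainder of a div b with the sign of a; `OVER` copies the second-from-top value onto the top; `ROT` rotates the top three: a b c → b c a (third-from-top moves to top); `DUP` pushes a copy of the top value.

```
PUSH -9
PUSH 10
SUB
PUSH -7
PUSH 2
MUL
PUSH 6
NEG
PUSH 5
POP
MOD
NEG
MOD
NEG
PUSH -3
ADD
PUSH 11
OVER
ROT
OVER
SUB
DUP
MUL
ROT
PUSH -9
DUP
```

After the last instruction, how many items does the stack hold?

5

PUSH -9  -9
PUSH 10  -9 10
SUB      -19
PUSH -7  -19 -7
PUSH 2   -19 -7 2
MUL      -19 -14
PUSH 6   -19 -14 6
NEG      -19 -14 -6
PUSH 5   -19 -14 -6 5
POP      -19 -14 -6
MOD      -19 -2
NEG      -19 2
MOD      -1
NEG      1
PUSH -3  1 -3
ADD      -2
PUSH 11  -2 11
OVER     -2 11 -2
ROT      11 -2 -2
OVER     11 -2 -2 -2
SUB      11 -2 0
DUP      11 -2 0 0
MUL      11 -2 0
ROT      -2 0 11
PUSH -9  -2 0 11 -9
DUP      -2 0 11 -9 -9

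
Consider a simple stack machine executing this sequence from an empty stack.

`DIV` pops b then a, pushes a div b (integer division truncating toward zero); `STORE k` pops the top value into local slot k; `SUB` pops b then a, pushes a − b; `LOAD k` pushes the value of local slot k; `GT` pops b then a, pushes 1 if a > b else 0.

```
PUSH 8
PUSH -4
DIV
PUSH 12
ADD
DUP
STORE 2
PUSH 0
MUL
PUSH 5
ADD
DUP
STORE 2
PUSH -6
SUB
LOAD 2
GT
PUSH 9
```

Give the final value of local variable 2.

PUSH 8  -> [8]
PUSH -4 -> [8, -4]
DIV     -> [-2]
PUSH 12 -> [-2, 12]
ADD     -> [10]
DUP     -> [10, 10]
STORE 2 -> [10]
PUSH 0  -> [10, 0]
MUL     -> [0]
PUSH 5  -> [0, 5]
ADD     -> [5]
DUP     -> [5, 5]
STORE 2 -> [5]
PUSH -6 -> [5, -6]
SUB     -> [11]
LOAD 2  -> [11, 5]
GT      -> [1]
PUSH 9  -> [1, 9]

5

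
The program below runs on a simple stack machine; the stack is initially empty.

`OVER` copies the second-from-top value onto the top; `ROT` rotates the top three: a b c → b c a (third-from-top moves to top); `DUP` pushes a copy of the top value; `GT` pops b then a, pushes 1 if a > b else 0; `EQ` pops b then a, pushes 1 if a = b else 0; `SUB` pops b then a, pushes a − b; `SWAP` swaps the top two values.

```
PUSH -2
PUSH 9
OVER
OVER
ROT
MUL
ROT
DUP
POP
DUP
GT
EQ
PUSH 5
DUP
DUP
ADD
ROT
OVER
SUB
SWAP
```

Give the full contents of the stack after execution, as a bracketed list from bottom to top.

[-2, 5, -10, 10]

PUSH -2  -2
PUSH 9   -2 9
OVER     -2 9 -2
OVER     -2 9 -2 9
ROT      -2 -2 9 9
MUL      -2 -2 81
ROT      -2 81 -2
DUP      -2 81 -2 -2
POP      -2 81 -2
DUP      -2 81 -2 -2
GT       -2 81 0
EQ       -2 0
PUSH 5   -2 0 5
DUP      -2 0 5 5
DUP      -2 0 5 5 5
ADD      -2 0 5 10
ROT      -2 5 10 0
OVER     -2 5 10 0 10
SUB      -2 5 10 -10
SWAP     -2 5 -10 10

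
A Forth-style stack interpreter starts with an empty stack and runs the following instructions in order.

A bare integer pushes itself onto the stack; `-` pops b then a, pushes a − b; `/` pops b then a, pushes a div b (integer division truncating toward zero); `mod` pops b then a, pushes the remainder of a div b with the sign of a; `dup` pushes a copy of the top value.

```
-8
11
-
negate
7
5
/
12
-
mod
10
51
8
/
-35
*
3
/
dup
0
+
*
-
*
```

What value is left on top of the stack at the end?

-39120

-8     : -8
11     : -8 11
-      : -19
negate : 19
7      : 19 7
5      : 19 7 5
/      : 19 1
12     : 19 1 12
-      : 19 -11
mod    : 8
10     : 8 10
51     : 8 10 51
8      : 8 10 51 8
/      : 8 10 6
-35    : 8 10 6 -35
*      : 8 10 -210
3      : 8 10 -210 3
/      : 8 10 -70
dup    : 8 10 -70 -70
0      : 8 10 -70 -70 0
+      : 8 10 -70 -70
*      : 8 10 4900
-      : 8 -4890
*      : -39120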